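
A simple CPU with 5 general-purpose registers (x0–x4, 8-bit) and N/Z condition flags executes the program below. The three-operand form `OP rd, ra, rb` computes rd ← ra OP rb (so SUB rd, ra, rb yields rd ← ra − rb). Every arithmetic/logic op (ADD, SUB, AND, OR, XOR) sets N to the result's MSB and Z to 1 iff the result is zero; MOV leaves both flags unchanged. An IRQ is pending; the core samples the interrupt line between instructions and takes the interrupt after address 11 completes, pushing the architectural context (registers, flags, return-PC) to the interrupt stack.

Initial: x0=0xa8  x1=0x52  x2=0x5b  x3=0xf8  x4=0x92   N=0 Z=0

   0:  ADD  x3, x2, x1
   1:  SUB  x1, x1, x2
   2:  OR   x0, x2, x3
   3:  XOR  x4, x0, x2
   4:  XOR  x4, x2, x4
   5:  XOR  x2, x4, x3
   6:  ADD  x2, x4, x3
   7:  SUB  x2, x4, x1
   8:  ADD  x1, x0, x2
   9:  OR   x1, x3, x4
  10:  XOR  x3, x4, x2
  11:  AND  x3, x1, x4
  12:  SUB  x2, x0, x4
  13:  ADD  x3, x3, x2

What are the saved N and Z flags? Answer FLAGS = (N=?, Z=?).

FLAGS = (N=1, Z=0)

after  0: x0=0xa8 x1=0x52 x2=0x5b x3=0xad x4=0x92  N=1 Z=0
after  1: x0=0xa8 x1=0xf7 x2=0x5b x3=0xad x4=0x92  N=1 Z=0
after  2: x0=0xff x1=0xf7 x2=0x5b x3=0xad x4=0x92  N=1 Z=0
after  3: x0=0xff x1=0xf7 x2=0x5b x3=0xad x4=0xa4  N=1 Z=0
after  4: x0=0xff x1=0xf7 x2=0x5b x3=0xad x4=0xff  N=1 Z=0
after  5: x0=0xff x1=0xf7 x2=0x52 x3=0xad x4=0xff  N=0 Z=0
after  6: x0=0xff x1=0xf7 x2=0xac x3=0xad x4=0xff  N=1 Z=0
after  7: x0=0xff x1=0xf7 x2=0x08 x3=0xad x4=0xff  N=0 Z=0
after  8: x0=0xff x1=0x07 x2=0x08 x3=0xad x4=0xff  N=0 Z=0
after  9: x0=0xff x1=0xff x2=0x08 x3=0xad x4=0xff  N=1 Z=0
after 10: x0=0xff x1=0xff x2=0x08 x3=0xf7 x4=0xff  N=1 Z=0
after 11: x0=0xff x1=0xff x2=0x08 x3=0xff x4=0xff  N=1 Z=0
-- IRQ taken; context saved, return-PC = 12 --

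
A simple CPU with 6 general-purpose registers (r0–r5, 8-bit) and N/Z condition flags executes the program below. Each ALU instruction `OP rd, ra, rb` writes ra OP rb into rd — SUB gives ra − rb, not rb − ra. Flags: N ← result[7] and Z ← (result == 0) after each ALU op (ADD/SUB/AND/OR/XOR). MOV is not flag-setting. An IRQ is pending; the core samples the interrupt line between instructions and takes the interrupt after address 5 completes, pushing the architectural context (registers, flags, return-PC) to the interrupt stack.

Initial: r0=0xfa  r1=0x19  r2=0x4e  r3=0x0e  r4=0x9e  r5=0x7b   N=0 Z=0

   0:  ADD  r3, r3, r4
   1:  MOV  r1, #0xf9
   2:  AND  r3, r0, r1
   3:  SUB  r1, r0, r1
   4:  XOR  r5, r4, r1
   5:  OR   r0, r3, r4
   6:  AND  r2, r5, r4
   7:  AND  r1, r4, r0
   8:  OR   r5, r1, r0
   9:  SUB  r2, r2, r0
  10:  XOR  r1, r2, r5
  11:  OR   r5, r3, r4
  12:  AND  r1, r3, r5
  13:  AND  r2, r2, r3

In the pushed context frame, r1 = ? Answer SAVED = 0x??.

after  0: r0=0xfa r1=0x19 r2=0x4e r3=0xac r4=0x9e r5=0x7b  N=1 Z=0
after  1: r0=0xfa r1=0xf9 r2=0x4e r3=0xac r4=0x9e r5=0x7b  N=1 Z=0
after  2: r0=0xfa r1=0xf9 r2=0x4e r3=0xf8 r4=0x9e r5=0x7b  N=1 Z=0
after  3: r0=0xfa r1=0x01 r2=0x4e r3=0xf8 r4=0x9e r5=0x7b  N=0 Z=0
after  4: r0=0xfa r1=0x01 r2=0x4e r3=0xf8 r4=0x9e r5=0x9f  N=1 Z=0
after  5: r0=0xfe r1=0x01 r2=0x4e r3=0xf8 r4=0x9e r5=0x9f  N=1 Z=0
-- IRQ taken; context saved, return-PC = 6 --

SAVED = 0x01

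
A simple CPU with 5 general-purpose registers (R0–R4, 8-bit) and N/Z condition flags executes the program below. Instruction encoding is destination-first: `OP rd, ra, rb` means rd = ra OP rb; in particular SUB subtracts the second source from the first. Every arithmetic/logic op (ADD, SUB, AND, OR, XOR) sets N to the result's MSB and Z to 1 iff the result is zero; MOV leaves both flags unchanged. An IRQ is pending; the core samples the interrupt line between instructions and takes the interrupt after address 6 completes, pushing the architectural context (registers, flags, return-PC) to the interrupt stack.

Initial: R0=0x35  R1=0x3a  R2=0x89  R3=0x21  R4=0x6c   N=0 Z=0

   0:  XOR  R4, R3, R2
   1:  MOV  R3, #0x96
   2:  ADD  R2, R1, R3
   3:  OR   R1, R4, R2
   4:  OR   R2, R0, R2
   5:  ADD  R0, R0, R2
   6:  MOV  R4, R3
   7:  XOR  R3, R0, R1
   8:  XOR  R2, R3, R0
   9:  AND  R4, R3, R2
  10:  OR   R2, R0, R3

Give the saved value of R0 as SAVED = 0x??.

SAVED = 0x2a

after  0: R0=0x35 R1=0x3a R2=0x89 R3=0x21 R4=0xa8  N=1 Z=0
after  1: R0=0x35 R1=0x3a R2=0x89 R3=0x96 R4=0xa8  N=1 Z=0
after  2: R0=0x35 R1=0x3a R2=0xd0 R3=0x96 R4=0xa8  N=1 Z=0
after  3: R0=0x35 R1=0xf8 R2=0xd0 R3=0x96 R4=0xa8  N=1 Z=0
after  4: R0=0x35 R1=0xf8 R2=0xf5 R3=0x96 R4=0xa8  N=1 Z=0
after  5: R0=0x2a R1=0xf8 R2=0xf5 R3=0x96 R4=0xa8  N=0 Z=0
after  6: R0=0x2a R1=0xf8 R2=0xf5 R3=0x96 R4=0x96  N=0 Z=0
-- IRQ taken; context saved, return-PC = 7 --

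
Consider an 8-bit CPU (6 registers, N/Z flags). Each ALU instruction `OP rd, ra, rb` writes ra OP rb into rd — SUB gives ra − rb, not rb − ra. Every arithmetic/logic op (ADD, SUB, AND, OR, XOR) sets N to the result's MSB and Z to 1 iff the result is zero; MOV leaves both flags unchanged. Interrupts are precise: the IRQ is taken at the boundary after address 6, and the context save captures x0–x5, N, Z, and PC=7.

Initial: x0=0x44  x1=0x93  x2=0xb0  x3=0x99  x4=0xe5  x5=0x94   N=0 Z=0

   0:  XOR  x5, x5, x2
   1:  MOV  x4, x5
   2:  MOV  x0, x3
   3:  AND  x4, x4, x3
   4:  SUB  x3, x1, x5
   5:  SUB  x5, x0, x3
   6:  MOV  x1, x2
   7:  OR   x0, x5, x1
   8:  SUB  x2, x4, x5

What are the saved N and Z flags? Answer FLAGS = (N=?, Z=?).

FLAGS = (N=0, Z=0)

after  0: x0=0x44 x1=0x93 x2=0xb0 x3=0x99 x4=0xe5 x5=0x24  N=0 Z=0
after  1: x0=0x44 x1=0x93 x2=0xb0 x3=0x99 x4=0x24 x5=0x24  N=0 Z=0
after  2: x0=0x99 x1=0x93 x2=0xb0 x3=0x99 x4=0x24 x5=0x24  N=0 Z=0
after  3: x0=0x99 x1=0x93 x2=0xb0 x3=0x99 x4=0x00 x5=0x24  N=0 Z=1
after  4: x0=0x99 x1=0x93 x2=0xb0 x3=0x6f x4=0x00 x5=0x24  N=0 Z=0
after  5: x0=0x99 x1=0x93 x2=0xb0 x3=0x6f x4=0x00 x5=0x2a  N=0 Z=0
after  6: x0=0x99 x1=0xb0 x2=0xb0 x3=0x6f x4=0x00 x5=0x2a  N=0 Z=0
-- IRQ taken; context saved, return-PC = 7 --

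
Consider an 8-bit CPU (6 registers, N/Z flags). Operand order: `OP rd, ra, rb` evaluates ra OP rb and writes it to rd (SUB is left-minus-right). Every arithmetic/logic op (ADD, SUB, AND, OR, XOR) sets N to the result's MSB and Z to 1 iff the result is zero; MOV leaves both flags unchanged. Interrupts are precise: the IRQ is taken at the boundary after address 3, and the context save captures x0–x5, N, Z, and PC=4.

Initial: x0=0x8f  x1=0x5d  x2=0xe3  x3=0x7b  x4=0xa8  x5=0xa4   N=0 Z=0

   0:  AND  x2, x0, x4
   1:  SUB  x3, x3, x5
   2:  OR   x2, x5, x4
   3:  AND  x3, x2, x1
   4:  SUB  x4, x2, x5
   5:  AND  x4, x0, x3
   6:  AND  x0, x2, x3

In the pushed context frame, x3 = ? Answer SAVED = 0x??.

SAVED = 0x0c

after  0: x0=0x8f x1=0x5d x2=0x88 x3=0x7b x4=0xa8 x5=0xa4  N=1 Z=0
after  1: x0=0x8f x1=0x5d x2=0x88 x3=0xd7 x4=0xa8 x5=0xa4  N=1 Z=0
after  2: x0=0x8f x1=0x5d x2=0xac x3=0xd7 x4=0xa8 x5=0xa4  N=1 Z=0
after  3: x0=0x8f x1=0x5d x2=0xac x3=0x0c x4=0xa8 x5=0xa4  N=0 Z=0
-- IRQ taken; context saved, return-PC = 4 --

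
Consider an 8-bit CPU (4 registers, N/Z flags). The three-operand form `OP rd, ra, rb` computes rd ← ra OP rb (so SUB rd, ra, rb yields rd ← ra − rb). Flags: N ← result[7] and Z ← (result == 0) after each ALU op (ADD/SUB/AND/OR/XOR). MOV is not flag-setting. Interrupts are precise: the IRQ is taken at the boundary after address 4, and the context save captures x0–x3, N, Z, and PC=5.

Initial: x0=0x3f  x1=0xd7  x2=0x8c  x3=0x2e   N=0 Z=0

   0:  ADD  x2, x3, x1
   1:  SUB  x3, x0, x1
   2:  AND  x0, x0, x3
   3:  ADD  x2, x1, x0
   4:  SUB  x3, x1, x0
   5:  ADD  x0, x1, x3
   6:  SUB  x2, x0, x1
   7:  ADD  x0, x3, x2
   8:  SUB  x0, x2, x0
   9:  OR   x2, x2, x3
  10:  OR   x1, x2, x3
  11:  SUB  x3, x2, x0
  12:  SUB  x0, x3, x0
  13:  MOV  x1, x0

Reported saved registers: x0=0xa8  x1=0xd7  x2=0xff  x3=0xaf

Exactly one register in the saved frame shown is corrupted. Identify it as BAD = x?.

BAD = x0

after  0: x0=0x3f x1=0xd7 x2=0x05 x3=0x2e  N=0 Z=0
after  1: x0=0x3f x1=0xd7 x2=0x05 x3=0x68  N=0 Z=0
after  2: x0=0x28 x1=0xd7 x2=0x05 x3=0x68  N=0 Z=0
after  3: x0=0x28 x1=0xd7 x2=0xff x3=0x68  N=1 Z=0
after  4: x0=0x28 x1=0xd7 x2=0xff x3=0xaf  N=1 Z=0
-- IRQ taken; context saved, return-PC = 5 --
mismatch: x0: reported 0xa8 vs actual 0x28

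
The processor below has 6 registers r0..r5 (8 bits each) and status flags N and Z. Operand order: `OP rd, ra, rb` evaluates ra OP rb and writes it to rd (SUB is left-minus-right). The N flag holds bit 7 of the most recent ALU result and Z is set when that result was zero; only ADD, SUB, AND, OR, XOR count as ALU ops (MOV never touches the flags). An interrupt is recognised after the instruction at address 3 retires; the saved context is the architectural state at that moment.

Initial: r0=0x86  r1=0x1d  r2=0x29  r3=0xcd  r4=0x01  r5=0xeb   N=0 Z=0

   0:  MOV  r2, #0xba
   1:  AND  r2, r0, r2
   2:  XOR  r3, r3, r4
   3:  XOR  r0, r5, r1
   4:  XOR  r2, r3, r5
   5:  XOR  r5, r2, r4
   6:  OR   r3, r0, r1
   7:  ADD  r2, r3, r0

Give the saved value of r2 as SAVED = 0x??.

after  0: r0=0x86 r1=0x1d r2=0xba r3=0xcd r4=0x01 r5=0xeb  N=0 Z=0
after  1: r0=0x86 r1=0x1d r2=0x82 r3=0xcd r4=0x01 r5=0xeb  N=1 Z=0
after  2: r0=0x86 r1=0x1d r2=0x82 r3=0xcc r4=0x01 r5=0xeb  N=1 Z=0
after  3: r0=0xf6 r1=0x1d r2=0x82 r3=0xcc r4=0x01 r5=0xeb  N=1 Z=0
-- IRQ taken; context saved, return-PC = 4 --

SAVED = 0x82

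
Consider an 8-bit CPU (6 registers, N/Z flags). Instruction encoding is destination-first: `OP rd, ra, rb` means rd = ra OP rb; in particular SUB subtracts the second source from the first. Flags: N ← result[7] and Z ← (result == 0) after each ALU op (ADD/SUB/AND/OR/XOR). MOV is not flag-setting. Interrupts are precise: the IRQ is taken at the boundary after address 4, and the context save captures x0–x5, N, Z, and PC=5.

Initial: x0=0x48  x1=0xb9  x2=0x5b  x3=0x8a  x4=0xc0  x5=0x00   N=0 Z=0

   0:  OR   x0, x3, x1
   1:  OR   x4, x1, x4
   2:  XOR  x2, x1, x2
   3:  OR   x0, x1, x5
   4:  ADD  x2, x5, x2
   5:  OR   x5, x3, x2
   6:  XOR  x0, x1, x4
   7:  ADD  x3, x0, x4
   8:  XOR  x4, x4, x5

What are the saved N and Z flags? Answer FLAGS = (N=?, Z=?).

after  0: x0=0xbb x1=0xb9 x2=0x5b x3=0x8a x4=0xc0 x5=0x00  N=1 Z=0
after  1: x0=0xbb x1=0xb9 x2=0x5b x3=0x8a x4=0xf9 x5=0x00  N=1 Z=0
after  2: x0=0xbb x1=0xb9 x2=0xe2 x3=0x8a x4=0xf9 x5=0x00  N=1 Z=0
after  3: x0=0xb9 x1=0xb9 x2=0xe2 x3=0x8a x4=0xf9 x5=0x00  N=1 Z=0
after  4: x0=0xb9 x1=0xb9 x2=0xe2 x3=0x8a x4=0xf9 x5=0x00  N=1 Z=0
-- IRQ taken; context saved, return-PC = 5 --

FLAGS = (N=1, Z=0)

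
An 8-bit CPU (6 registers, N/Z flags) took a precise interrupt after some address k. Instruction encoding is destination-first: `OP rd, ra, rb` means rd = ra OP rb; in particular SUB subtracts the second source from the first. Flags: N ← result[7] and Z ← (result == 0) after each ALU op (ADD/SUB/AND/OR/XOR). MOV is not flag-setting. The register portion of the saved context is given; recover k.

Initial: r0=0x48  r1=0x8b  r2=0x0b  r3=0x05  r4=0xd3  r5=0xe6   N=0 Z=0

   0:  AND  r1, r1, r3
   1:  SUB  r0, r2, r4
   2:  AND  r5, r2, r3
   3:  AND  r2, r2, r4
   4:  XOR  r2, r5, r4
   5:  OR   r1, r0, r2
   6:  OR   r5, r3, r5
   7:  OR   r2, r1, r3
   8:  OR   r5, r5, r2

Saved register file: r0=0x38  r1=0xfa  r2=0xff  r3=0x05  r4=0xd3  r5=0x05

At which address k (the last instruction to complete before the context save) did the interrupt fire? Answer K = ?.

K = 7

after  0: r0=0x48 r1=0x01 r2=0x0b r3=0x05 r4=0xd3 r5=0xe6  N=0 Z=0
after  1: r0=0x38 r1=0x01 r2=0x0b r3=0x05 r4=0xd3 r5=0xe6  N=0 Z=0
after  2: r0=0x38 r1=0x01 r2=0x0b r3=0x05 r4=0xd3 r5=0x01  N=0 Z=0
after  3: r0=0x38 r1=0x01 r2=0x03 r3=0x05 r4=0xd3 r5=0x01  N=0 Z=0
after  4: r0=0x38 r1=0x01 r2=0xd2 r3=0x05 r4=0xd3 r5=0x01  N=1 Z=0
after  5: r0=0x38 r1=0xfa r2=0xd2 r3=0x05 r4=0xd3 r5=0x01  N=1 Z=0
after  6: r0=0x38 r1=0xfa r2=0xd2 r3=0x05 r4=0xd3 r5=0x05  N=0 Z=0
after  7: r0=0x38 r1=0xfa r2=0xff r3=0x05 r4=0xd3 r5=0x05  N=1 Z=0
-- IRQ taken; context saved, return-PC = 8 --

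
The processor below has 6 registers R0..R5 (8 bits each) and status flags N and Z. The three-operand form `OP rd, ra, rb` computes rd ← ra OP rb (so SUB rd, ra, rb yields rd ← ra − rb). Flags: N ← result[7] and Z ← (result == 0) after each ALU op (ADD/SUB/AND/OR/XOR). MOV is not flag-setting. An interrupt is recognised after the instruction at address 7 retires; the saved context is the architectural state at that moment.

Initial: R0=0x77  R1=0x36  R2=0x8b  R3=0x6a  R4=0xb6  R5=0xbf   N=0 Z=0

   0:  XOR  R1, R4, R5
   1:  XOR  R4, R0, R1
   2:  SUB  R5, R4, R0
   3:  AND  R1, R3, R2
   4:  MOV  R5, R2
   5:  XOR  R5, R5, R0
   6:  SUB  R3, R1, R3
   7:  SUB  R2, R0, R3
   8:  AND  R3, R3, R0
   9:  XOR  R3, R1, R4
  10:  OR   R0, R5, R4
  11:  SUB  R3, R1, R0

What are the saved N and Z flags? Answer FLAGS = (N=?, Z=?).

FLAGS = (N=1, Z=0)

after  0: R0=0x77 R1=0x09 R2=0x8b R3=0x6a R4=0xb6 R5=0xbf  N=0 Z=0
after  1: R0=0x77 R1=0x09 R2=0x8b R3=0x6a R4=0x7e R5=0xbf  N=0 Z=0
after  2: R0=0x77 R1=0x09 R2=0x8b R3=0x6a R4=0x7e R5=0x07  N=0 Z=0
after  3: R0=0x77 R1=0x0a R2=0x8b R3=0x6a R4=0x7e R5=0x07  N=0 Z=0
after  4: R0=0x77 R1=0x0a R2=0x8b R3=0x6a R4=0x7e R5=0x8b  N=0 Z=0
after  5: R0=0x77 R1=0x0a R2=0x8b R3=0x6a R4=0x7e R5=0xfc  N=1 Z=0
after  6: R0=0x77 R1=0x0a R2=0x8b R3=0xa0 R4=0x7e R5=0xfc  N=1 Z=0
after  7: R0=0x77 R1=0x0a R2=0xd7 R3=0xa0 R4=0x7e R5=0xfc  N=1 Z=0
-- IRQ taken; context saved, return-PC = 8 --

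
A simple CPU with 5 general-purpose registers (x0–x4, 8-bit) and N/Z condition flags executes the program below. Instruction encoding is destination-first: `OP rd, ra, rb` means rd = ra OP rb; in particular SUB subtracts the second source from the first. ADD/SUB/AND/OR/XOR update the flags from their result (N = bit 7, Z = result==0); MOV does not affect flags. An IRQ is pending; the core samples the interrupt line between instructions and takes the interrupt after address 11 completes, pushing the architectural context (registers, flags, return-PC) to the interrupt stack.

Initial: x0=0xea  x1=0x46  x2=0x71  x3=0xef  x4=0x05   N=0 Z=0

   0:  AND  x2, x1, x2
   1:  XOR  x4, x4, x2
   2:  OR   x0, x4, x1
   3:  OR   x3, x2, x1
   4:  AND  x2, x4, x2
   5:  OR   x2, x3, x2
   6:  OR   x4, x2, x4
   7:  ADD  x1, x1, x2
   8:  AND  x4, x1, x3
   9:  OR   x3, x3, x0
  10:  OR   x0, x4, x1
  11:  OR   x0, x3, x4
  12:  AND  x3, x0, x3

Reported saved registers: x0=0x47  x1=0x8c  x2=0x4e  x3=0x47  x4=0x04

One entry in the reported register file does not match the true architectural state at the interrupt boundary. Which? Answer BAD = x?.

after  0: x0=0xea x1=0x46 x2=0x40 x3=0xef x4=0x05  N=0 Z=0
after  1: x0=0xea x1=0x46 x2=0x40 x3=0xef x4=0x45  N=0 Z=0
after  2: x0=0x47 x1=0x46 x2=0x40 x3=0xef x4=0x45  N=0 Z=0
after  3: x0=0x47 x1=0x46 x2=0x40 x3=0x46 x4=0x45  N=0 Z=0
after  4: x0=0x47 x1=0x46 x2=0x40 x3=0x46 x4=0x45  N=0 Z=0
after  5: x0=0x47 x1=0x46 x2=0x46 x3=0x46 x4=0x45  N=0 Z=0
after  6: x0=0x47 x1=0x46 x2=0x46 x3=0x46 x4=0x47  N=0 Z=0
after  7: x0=0x47 x1=0x8c x2=0x46 x3=0x46 x4=0x47  N=1 Z=0
after  8: x0=0x47 x1=0x8c x2=0x46 x3=0x46 x4=0x04  N=0 Z=0
after  9: x0=0x47 x1=0x8c x2=0x46 x3=0x47 x4=0x04  N=0 Z=0
after 10: x0=0x8c x1=0x8c x2=0x46 x3=0x47 x4=0x04  N=1 Z=0
after 11: x0=0x47 x1=0x8c x2=0x46 x3=0x47 x4=0x04  N=0 Z=0
-- IRQ taken; context saved, return-PC = 12 --
mismatch: x2: reported 0x4e vs actual 0x46

BAD = x2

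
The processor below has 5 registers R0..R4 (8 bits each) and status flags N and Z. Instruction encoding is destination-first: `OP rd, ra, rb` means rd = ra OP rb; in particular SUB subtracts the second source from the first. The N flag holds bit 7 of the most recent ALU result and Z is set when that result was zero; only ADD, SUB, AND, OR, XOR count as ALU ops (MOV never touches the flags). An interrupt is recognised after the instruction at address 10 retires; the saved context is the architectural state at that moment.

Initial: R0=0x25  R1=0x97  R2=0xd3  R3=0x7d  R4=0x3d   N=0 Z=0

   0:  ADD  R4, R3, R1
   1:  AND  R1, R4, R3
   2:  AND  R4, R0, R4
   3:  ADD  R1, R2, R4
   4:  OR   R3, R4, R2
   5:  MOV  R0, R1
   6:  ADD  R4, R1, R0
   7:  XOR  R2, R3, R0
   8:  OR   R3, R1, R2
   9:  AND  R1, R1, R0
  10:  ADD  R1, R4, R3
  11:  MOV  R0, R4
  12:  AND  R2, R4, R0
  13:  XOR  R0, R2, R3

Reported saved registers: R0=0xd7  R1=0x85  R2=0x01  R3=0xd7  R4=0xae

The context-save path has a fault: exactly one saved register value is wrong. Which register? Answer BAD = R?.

BAD = R2

after  0: R0=0x25 R1=0x97 R2=0xd3 R3=0x7d R4=0x14  N=0 Z=0
after  1: R0=0x25 R1=0x14 R2=0xd3 R3=0x7d R4=0x14  N=0 Z=0
after  2: R0=0x25 R1=0x14 R2=0xd3 R3=0x7d R4=0x04  N=0 Z=0
after  3: R0=0x25 R1=0xd7 R2=0xd3 R3=0x7d R4=0x04  N=1 Z=0
after  4: R0=0x25 R1=0xd7 R2=0xd3 R3=0xd7 R4=0x04  N=1 Z=0
after  5: R0=0xd7 R1=0xd7 R2=0xd3 R3=0xd7 R4=0x04  N=1 Z=0
after  6: R0=0xd7 R1=0xd7 R2=0xd3 R3=0xd7 R4=0xae  N=1 Z=0
after  7: R0=0xd7 R1=0xd7 R2=0x00 R3=0xd7 R4=0xae  N=0 Z=1
after  8: R0=0xd7 R1=0xd7 R2=0x00 R3=0xd7 R4=0xae  N=1 Z=0
after  9: R0=0xd7 R1=0xd7 R2=0x00 R3=0xd7 R4=0xae  N=1 Z=0
after 10: R0=0xd7 R1=0x85 R2=0x00 R3=0xd7 R4=0xae  N=1 Z=0
-- IRQ taken; context saved, return-PC = 11 --
mismatch: R2: reported 0x01 vs actual 0x00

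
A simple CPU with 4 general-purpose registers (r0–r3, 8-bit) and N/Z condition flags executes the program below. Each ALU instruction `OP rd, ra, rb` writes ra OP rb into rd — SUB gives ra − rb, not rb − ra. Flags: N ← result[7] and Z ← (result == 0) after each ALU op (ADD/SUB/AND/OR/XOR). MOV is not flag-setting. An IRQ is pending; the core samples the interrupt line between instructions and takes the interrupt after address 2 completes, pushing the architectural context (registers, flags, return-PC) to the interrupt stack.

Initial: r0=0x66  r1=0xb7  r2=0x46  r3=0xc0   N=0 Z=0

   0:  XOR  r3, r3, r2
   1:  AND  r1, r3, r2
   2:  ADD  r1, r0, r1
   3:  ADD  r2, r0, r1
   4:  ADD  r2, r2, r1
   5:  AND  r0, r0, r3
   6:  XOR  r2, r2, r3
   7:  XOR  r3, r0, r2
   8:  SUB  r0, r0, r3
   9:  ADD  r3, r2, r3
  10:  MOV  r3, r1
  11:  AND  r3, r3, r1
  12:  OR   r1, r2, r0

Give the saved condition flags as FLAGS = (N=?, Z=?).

after  0: r0=0x66 r1=0xb7 r2=0x46 r3=0x86  N=1 Z=0
after  1: r0=0x66 r1=0x06 r2=0x46 r3=0x86  N=0 Z=0
after  2: r0=0x66 r1=0x6c r2=0x46 r3=0x86  N=0 Z=0
-- IRQ taken; context saved, return-PC = 3 --

FLAGS = (N=0, Z=0)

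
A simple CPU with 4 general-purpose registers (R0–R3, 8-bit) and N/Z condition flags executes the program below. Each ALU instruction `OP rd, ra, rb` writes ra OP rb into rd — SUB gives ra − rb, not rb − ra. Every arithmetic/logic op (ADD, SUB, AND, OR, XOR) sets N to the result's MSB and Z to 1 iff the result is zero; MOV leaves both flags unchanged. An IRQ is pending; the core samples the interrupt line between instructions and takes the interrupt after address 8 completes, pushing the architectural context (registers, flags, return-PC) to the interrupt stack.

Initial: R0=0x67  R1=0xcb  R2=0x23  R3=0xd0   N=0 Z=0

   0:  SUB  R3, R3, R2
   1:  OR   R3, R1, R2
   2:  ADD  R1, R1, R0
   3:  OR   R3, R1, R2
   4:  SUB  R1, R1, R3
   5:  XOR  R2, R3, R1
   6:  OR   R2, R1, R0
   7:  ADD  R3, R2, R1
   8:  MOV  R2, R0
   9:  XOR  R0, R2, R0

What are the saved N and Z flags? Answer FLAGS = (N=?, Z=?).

after  0: R0=0x67 R1=0xcb R2=0x23 R3=0xad  N=1 Z=0
after  1: R0=0x67 R1=0xcb R2=0x23 R3=0xeb  N=1 Z=0
after  2: R0=0x67 R1=0x32 R2=0x23 R3=0xeb  N=0 Z=0
after  3: R0=0x67 R1=0x32 R2=0x23 R3=0x33  N=0 Z=0
after  4: R0=0x67 R1=0xff R2=0x23 R3=0x33  N=1 Z=0
after  5: R0=0x67 R1=0xff R2=0xcc R3=0x33  N=1 Z=0
after  6: R0=0x67 R1=0xff R2=0xff R3=0x33  N=1 Z=0
after  7: R0=0x67 R1=0xff R2=0xff R3=0xfe  N=1 Z=0
after  8: R0=0x67 R1=0xff R2=0x67 R3=0xfe  N=1 Z=0
-- IRQ taken; context saved, return-PC = 9 --

FLAGS = (N=1, Z=0)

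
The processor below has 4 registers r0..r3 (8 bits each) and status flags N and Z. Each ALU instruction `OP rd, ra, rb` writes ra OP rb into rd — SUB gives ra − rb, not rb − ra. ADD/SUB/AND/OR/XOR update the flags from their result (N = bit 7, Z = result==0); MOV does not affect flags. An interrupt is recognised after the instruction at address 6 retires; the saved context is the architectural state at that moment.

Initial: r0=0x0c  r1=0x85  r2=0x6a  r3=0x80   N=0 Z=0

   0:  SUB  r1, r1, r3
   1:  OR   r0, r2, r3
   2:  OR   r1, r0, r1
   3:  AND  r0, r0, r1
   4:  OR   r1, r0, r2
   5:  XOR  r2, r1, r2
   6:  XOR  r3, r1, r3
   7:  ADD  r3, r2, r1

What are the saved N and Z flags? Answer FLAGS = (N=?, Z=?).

FLAGS = (N=0, Z=0)

after  0: r0=0x0c r1=0x05 r2=0x6a r3=0x80  N=0 Z=0
after  1: r0=0xea r1=0x05 r2=0x6a r3=0x80  N=1 Z=0
after  2: r0=0xea r1=0xef r2=0x6a r3=0x80  N=1 Z=0
after  3: r0=0xea r1=0xef r2=0x6a r3=0x80  N=1 Z=0
after  4: r0=0xea r1=0xea r2=0x6a r3=0x80  N=1 Z=0
after  5: r0=0xea r1=0xea r2=0x80 r3=0x80  N=1 Z=0
after  6: r0=0xea r1=0xea r2=0x80 r3=0x6a  N=0 Z=0
-- IRQ taken; context saved, return-PC = 7 --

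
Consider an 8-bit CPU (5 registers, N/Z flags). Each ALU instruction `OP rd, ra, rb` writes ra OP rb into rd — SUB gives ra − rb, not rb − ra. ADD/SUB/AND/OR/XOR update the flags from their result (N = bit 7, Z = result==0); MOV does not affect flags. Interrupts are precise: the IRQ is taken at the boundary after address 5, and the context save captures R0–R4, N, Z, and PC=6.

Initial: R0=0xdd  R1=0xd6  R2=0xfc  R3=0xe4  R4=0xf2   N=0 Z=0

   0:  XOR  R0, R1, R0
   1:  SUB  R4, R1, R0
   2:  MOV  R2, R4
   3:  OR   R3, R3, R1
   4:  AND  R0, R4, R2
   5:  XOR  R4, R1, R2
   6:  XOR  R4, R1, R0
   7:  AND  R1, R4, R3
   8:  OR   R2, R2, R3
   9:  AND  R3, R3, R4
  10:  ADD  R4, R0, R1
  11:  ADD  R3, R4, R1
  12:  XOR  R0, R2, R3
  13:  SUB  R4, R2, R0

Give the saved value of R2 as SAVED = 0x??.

SAVED = 0xcb

after  0: R0=0x0b R1=0xd6 R2=0xfc R3=0xe4 R4=0xf2  N=0 Z=0
after  1: R0=0x0b R1=0xd6 R2=0xfc R3=0xe4 R4=0xcb  N=1 Z=0
after  2: R0=0x0b R1=0xd6 R2=0xcb R3=0xe4 R4=0xcb  N=1 Z=0
after  3: R0=0x0b R1=0xd6 R2=0xcb R3=0xf6 R4=0xcb  N=1 Z=0
after  4: R0=0xcb R1=0xd6 R2=0xcb R3=0xf6 R4=0xcb  N=1 Z=0
after  5: R0=0xcb R1=0xd6 R2=0xcb R3=0xf6 R4=0x1d  N=0 Z=0
-- IRQ taken; context saved, return-PC = 6 --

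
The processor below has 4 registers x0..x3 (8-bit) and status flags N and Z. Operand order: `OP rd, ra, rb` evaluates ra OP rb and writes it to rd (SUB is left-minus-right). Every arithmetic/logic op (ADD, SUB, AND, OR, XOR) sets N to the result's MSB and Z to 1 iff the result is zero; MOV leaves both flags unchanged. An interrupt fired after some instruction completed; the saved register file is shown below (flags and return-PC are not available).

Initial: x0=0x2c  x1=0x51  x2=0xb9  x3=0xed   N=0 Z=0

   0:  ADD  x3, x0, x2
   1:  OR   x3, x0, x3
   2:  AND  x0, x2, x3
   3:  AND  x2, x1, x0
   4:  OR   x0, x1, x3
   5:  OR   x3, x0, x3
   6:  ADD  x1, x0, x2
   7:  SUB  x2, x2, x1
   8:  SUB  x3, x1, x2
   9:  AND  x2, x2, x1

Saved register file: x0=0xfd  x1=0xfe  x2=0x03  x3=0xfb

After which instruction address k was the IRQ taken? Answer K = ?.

after  0: x0=0x2c x1=0x51 x2=0xb9 x3=0xe5  N=1 Z=0
after  1: x0=0x2c x1=0x51 x2=0xb9 x3=0xed  N=1 Z=0
after  2: x0=0xa9 x1=0x51 x2=0xb9 x3=0xed  N=1 Z=0
after  3: x0=0xa9 x1=0x51 x2=0x01 x3=0xed  N=0 Z=0
after  4: x0=0xfd x1=0x51 x2=0x01 x3=0xed  N=1 Z=0
after  5: x0=0xfd x1=0x51 x2=0x01 x3=0xfd  N=1 Z=0
after  6: x0=0xfd x1=0xfe x2=0x01 x3=0xfd  N=1 Z=0
after  7: x0=0xfd x1=0xfe x2=0x03 x3=0xfd  N=0 Z=0
after  8: x0=0xfd x1=0xfe x2=0x03 x3=0xfb  N=1 Z=0
-- IRQ taken; context saved, return-PC = 9 --

K = 8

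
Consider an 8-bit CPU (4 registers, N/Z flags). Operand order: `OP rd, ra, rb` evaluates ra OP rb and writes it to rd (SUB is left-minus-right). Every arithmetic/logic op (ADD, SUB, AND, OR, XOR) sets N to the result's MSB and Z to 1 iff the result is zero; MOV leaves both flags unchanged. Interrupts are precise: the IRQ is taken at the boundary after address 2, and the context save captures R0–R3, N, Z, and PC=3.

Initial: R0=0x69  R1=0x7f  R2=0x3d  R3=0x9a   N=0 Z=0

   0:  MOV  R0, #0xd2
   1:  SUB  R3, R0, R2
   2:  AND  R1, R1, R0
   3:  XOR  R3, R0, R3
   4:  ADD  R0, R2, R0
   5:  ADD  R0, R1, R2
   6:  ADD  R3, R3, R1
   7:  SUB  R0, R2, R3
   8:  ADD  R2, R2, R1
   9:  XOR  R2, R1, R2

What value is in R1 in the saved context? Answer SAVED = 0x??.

after  0: R0=0xd2 R1=0x7f R2=0x3d R3=0x9a  N=0 Z=0
after  1: R0=0xd2 R1=0x7f R2=0x3d R3=0x95  N=1 Z=0
after  2: R0=0xd2 R1=0x52 R2=0x3d R3=0x95  N=0 Z=0
-- IRQ taken; context saved, return-PC = 3 --

SAVED = 0x52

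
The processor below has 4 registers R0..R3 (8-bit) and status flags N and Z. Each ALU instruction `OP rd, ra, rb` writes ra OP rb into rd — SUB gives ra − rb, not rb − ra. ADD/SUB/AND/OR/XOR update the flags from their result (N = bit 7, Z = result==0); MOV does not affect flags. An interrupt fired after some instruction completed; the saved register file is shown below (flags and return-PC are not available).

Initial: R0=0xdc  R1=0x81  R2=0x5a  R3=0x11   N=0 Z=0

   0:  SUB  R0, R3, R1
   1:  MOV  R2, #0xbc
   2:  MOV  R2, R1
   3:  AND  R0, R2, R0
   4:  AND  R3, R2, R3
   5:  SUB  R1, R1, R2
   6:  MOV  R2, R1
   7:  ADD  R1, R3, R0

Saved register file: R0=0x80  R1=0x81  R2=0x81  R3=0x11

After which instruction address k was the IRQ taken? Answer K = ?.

after  0: R0=0x90 R1=0x81 R2=0x5a R3=0x11  N=1 Z=0
after  1: R0=0x90 R1=0x81 R2=0xbc R3=0x11  N=1 Z=0
after  2: R0=0x90 R1=0x81 R2=0x81 R3=0x11  N=1 Z=0
after  3: R0=0x80 R1=0x81 R2=0x81 R3=0x11  N=1 Z=0
-- IRQ taken; context saved, return-PC = 4 --

K = 3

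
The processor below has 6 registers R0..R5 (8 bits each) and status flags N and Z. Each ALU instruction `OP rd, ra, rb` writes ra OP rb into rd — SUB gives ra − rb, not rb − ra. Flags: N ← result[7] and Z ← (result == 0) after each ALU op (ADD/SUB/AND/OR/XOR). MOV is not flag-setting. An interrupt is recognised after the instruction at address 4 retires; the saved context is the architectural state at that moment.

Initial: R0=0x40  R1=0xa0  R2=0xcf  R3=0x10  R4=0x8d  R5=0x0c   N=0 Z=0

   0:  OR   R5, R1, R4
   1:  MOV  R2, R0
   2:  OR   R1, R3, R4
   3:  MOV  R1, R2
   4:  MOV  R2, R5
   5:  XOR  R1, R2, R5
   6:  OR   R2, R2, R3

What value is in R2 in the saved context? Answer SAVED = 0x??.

SAVED = 0xad

after  0: R0=0x40 R1=0xa0 R2=0xcf R3=0x10 R4=0x8d R5=0xad  N=1 Z=0
after  1: R0=0x40 R1=0xa0 R2=0x40 R3=0x10 R4=0x8d R5=0xad  N=1 Z=0
after  2: R0=0x40 R1=0x9d R2=0x40 R3=0x10 R4=0x8d R5=0xad  N=1 Z=0
after  3: R0=0x40 R1=0x40 R2=0x40 R3=0x10 R4=0x8d R5=0xad  N=1 Z=0
after  4: R0=0x40 R1=0x40 R2=0xad R3=0x10 R4=0x8d R5=0xad  N=1 Z=0
-- IRQ taken; context saved, return-PC = 5 --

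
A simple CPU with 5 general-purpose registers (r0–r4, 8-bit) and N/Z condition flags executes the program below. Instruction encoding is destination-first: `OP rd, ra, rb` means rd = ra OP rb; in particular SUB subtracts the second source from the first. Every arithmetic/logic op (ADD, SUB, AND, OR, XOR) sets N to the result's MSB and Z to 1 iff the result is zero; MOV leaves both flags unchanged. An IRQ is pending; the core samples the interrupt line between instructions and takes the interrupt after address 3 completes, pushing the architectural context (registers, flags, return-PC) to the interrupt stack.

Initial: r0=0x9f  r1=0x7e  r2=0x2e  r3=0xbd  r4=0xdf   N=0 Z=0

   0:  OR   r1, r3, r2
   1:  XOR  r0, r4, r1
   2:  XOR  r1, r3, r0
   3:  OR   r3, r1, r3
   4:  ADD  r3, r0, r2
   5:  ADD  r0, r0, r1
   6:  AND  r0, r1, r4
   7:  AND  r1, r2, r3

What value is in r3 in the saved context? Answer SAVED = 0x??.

after  0: r0=0x9f r1=0xbf r2=0x2e r3=0xbd r4=0xdf  N=1 Z=0
after  1: r0=0x60 r1=0xbf r2=0x2e r3=0xbd r4=0xdf  N=0 Z=0
after  2: r0=0x60 r1=0xdd r2=0x2e r3=0xbd r4=0xdf  N=1 Z=0
after  3: r0=0x60 r1=0xdd r2=0x2e r3=0xfd r4=0xdf  N=1 Z=0
-- IRQ taken; context saved, return-PC = 4 --

SAVED = 0xfd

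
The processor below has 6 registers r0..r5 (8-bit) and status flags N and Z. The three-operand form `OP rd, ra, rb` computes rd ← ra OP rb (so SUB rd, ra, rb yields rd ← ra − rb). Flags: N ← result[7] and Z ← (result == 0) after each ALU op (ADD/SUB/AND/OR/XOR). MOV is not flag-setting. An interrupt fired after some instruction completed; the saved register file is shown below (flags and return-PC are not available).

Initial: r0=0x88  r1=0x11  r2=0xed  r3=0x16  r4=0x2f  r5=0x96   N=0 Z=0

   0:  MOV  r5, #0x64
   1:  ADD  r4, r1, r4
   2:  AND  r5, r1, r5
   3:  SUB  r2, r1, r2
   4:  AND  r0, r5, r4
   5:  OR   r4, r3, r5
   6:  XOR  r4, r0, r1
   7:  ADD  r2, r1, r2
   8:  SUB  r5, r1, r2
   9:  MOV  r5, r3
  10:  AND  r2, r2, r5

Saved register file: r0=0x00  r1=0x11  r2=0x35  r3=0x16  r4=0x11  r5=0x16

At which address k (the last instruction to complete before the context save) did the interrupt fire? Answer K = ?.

after  0: r0=0x88 r1=0x11 r2=0xed r3=0x16 r4=0x2f r5=0x64  N=0 Z=0
after  1: r0=0x88 r1=0x11 r2=0xed r3=0x16 r4=0x40 r5=0x64  N=0 Z=0
after  2: r0=0x88 r1=0x11 r2=0xed r3=0x16 r4=0x40 r5=0x00  N=0 Z=1
after  3: r0=0x88 r1=0x11 r2=0x24 r3=0x16 r4=0x40 r5=0x00  N=0 Z=0
after  4: r0=0x00 r1=0x11 r2=0x24 r3=0x16 r4=0x40 r5=0x00  N=0 Z=1
after  5: r0=0x00 r1=0x11 r2=0x24 r3=0x16 r4=0x16 r5=0x00  N=0 Z=0
after  6: r0=0x00 r1=0x11 r2=0x24 r3=0x16 r4=0x11 r5=0x00  N=0 Z=0
after  7: r0=0x00 r1=0x11 r2=0x35 r3=0x16 r4=0x11 r5=0x00  N=0 Z=0
after  8: r0=0x00 r1=0x11 r2=0x35 r3=0x16 r4=0x11 r5=0xdc  N=1 Z=0
after  9: r0=0x00 r1=0x11 r2=0x35 r3=0x16 r4=0x11 r5=0x16  N=1 Z=0
-- IRQ taken; context saved, return-PC = 10 --

K = 9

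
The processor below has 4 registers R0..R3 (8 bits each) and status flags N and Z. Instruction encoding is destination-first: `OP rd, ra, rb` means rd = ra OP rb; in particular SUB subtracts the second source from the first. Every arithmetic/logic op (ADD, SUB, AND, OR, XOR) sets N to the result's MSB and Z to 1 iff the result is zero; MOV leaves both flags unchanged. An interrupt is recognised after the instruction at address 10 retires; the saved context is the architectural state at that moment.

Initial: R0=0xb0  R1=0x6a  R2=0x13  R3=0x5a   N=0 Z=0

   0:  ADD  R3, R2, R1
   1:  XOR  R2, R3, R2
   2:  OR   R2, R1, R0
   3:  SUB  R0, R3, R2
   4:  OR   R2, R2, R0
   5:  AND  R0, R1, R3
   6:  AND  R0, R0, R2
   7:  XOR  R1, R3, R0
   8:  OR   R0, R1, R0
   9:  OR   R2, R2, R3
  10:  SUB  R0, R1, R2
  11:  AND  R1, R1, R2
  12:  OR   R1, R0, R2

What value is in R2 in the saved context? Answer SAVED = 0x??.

SAVED = 0xff

after  0: R0=0xb0 R1=0x6a R2=0x13 R3=0x7d  N=0 Z=0
after  1: R0=0xb0 R1=0x6a R2=0x6e R3=0x7d  N=0 Z=0
after  2: R0=0xb0 R1=0x6a R2=0xfa R3=0x7d  N=1 Z=0
after  3: R0=0x83 R1=0x6a R2=0xfa R3=0x7d  N=1 Z=0
after  4: R0=0x83 R1=0x6a R2=0xfb R3=0x7d  N=1 Z=0
after  5: R0=0x68 R1=0x6a R2=0xfb R3=0x7d  N=0 Z=0
after  6: R0=0x68 R1=0x6a R2=0xfb R3=0x7d  N=0 Z=0
after  7: R0=0x68 R1=0x15 R2=0xfb R3=0x7d  N=0 Z=0
after  8: R0=0x7d R1=0x15 R2=0xfb R3=0x7d  N=0 Z=0
after  9: R0=0x7d R1=0x15 R2=0xff R3=0x7d  N=1 Z=0
after 10: R0=0x16 R1=0x15 R2=0xff R3=0x7d  N=0 Z=0
-- IRQ taken; context saved, return-PC = 11 --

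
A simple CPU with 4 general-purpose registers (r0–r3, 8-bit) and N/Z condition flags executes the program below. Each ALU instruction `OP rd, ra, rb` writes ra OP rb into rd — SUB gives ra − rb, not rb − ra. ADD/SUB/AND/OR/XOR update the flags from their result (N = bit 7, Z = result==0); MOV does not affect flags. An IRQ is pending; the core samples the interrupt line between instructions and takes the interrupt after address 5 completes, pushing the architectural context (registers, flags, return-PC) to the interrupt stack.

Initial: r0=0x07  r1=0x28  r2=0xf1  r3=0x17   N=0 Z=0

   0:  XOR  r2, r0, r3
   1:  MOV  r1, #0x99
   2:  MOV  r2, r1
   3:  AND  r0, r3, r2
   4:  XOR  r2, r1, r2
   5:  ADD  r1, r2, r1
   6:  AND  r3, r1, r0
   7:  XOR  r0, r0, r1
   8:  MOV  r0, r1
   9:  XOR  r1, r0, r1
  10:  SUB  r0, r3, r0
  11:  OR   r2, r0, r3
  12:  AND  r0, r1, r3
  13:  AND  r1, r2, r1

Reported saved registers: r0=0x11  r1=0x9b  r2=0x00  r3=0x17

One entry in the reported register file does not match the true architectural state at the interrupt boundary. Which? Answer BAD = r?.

after  0: r0=0x07 r1=0x28 r2=0x10 r3=0x17  N=0 Z=0
after  1: r0=0x07 r1=0x99 r2=0x10 r3=0x17  N=0 Z=0
after  2: r0=0x07 r1=0x99 r2=0x99 r3=0x17  N=0 Z=0
after  3: r0=0x11 r1=0x99 r2=0x99 r3=0x17  N=0 Z=0
after  4: r0=0x11 r1=0x99 r2=0x00 r3=0x17  N=0 Z=1
after  5: r0=0x11 r1=0x99 r2=0x00 r3=0x17  N=1 Z=0
-- IRQ taken; context saved, return-PC = 6 --
mismatch: r1: reported 0x9b vs actual 0x99

BAD = r1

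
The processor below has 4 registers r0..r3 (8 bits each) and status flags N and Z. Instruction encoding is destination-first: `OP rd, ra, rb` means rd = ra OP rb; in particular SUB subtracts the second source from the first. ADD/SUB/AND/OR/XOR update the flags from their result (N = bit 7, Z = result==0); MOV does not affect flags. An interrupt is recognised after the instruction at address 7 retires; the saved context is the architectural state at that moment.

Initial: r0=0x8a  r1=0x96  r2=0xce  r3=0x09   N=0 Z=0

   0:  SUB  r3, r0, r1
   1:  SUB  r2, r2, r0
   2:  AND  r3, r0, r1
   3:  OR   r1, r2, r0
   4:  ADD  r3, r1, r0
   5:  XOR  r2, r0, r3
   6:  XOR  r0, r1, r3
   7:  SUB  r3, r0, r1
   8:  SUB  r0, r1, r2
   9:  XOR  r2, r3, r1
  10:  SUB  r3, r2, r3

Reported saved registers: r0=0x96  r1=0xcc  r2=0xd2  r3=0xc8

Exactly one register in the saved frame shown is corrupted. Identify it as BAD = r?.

BAD = r1

after  0: r0=0x8a r1=0x96 r2=0xce r3=0xf4  N=1 Z=0
after  1: r0=0x8a r1=0x96 r2=0x44 r3=0xf4  N=0 Z=0
after  2: r0=0x8a r1=0x96 r2=0x44 r3=0x82  N=1 Z=0
after  3: r0=0x8a r1=0xce r2=0x44 r3=0x82  N=1 Z=0
after  4: r0=0x8a r1=0xce r2=0x44 r3=0x58  N=0 Z=0
after  5: r0=0x8a r1=0xce r2=0xd2 r3=0x58  N=1 Z=0
after  6: r0=0x96 r1=0xce r2=0xd2 r3=0x58  N=1 Z=0
after  7: r0=0x96 r1=0xce r2=0xd2 r3=0xc8  N=1 Z=0
-- IRQ taken; context saved, return-PC = 8 --
mismatch: r1: reported 0xcc vs actual 0xce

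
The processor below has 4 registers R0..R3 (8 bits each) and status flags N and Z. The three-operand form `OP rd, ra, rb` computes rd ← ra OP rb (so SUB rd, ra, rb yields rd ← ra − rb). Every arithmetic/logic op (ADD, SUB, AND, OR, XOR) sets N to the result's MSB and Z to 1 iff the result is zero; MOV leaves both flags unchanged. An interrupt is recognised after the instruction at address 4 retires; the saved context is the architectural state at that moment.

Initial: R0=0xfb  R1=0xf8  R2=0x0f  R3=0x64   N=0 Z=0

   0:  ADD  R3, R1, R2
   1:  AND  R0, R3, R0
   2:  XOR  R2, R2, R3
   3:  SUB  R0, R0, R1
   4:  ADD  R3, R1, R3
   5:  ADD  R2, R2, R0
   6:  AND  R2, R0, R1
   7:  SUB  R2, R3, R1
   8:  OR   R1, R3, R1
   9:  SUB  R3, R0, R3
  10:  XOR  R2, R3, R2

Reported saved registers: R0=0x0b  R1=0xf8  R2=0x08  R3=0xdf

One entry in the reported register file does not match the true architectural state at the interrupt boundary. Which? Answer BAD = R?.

BAD = R3

after  0: R0=0xfb R1=0xf8 R2=0x0f R3=0x07  N=0 Z=0
after  1: R0=0x03 R1=0xf8 R2=0x0f R3=0x07  N=0 Z=0
after  2: R0=0x03 R1=0xf8 R2=0x08 R3=0x07  N=0 Z=0
after  3: R0=0x0b R1=0xf8 R2=0x08 R3=0x07  N=0 Z=0
after  4: R0=0x0b R1=0xf8 R2=0x08 R3=0xff  N=1 Z=0
-- IRQ taken; context saved, return-PC = 5 --
mismatch: R3: reported 0xdf vs actual 0xff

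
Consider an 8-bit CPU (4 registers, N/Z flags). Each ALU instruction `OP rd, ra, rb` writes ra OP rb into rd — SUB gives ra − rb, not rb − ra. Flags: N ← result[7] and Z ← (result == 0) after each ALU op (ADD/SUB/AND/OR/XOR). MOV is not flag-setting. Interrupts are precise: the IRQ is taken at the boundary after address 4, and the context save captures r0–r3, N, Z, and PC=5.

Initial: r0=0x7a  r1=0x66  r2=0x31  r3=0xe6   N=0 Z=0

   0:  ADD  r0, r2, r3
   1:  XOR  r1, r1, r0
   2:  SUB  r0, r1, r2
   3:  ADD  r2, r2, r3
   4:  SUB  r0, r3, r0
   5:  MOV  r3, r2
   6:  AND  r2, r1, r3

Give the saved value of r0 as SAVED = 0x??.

SAVED = 0xa6

after  0: r0=0x17 r1=0x66 r2=0x31 r3=0xe6  N=0 Z=0
after  1: r0=0x17 r1=0x71 r2=0x31 r3=0xe6  N=0 Z=0
after  2: r0=0x40 r1=0x71 r2=0x31 r3=0xe6  N=0 Z=0
after  3: r0=0x40 r1=0x71 r2=0x17 r3=0xe6  N=0 Z=0
after  4: r0=0xa6 r1=0x71 r2=0x17 r3=0xe6  N=1 Z=0
-- IRQ taken; context saved, return-PC = 5 --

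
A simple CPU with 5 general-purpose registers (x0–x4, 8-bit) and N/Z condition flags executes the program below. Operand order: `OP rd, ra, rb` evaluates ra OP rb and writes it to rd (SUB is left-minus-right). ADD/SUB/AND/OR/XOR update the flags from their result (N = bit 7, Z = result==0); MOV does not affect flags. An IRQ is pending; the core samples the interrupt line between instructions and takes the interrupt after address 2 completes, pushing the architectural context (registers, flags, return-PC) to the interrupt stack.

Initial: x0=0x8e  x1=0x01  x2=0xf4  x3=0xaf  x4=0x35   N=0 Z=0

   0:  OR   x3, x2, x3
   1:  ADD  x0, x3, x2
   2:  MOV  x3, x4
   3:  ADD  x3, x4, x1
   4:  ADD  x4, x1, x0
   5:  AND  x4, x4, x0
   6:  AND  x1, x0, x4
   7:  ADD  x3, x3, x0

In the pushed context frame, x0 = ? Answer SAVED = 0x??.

after  0: x0=0x8e x1=0x01 x2=0xf4 x3=0xff x4=0x35  N=1 Z=0
after  1: x0=0xf3 x1=0x01 x2=0xf4 x3=0xff x4=0x35  N=1 Z=0
after  2: x0=0xf3 x1=0x01 x2=0xf4 x3=0x35 x4=0x35  N=1 Z=0
-- IRQ taken; context saved, return-PC = 3 --

SAVED = 0xf3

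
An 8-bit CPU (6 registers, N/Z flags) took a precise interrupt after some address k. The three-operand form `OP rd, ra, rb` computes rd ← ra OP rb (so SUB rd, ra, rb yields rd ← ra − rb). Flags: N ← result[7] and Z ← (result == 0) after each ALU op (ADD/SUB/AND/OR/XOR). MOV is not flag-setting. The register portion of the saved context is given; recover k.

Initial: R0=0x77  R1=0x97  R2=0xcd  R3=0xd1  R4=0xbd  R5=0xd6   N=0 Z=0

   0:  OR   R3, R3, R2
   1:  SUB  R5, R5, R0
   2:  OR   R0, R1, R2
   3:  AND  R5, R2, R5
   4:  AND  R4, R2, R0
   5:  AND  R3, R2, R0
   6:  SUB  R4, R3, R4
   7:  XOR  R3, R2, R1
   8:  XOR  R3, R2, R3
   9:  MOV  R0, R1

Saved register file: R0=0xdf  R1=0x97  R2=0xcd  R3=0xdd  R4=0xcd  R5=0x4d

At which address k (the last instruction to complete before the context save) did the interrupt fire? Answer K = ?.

K = 4

after  0: R0=0x77 R1=0x97 R2=0xcd R3=0xdd R4=0xbd R5=0xd6  N=1 Z=0
after  1: R0=0x77 R1=0x97 R2=0xcd R3=0xdd R4=0xbd R5=0x5f  N=0 Z=0
after  2: R0=0xdf R1=0x97 R2=0xcd R3=0xdd R4=0xbd R5=0x5f  N=1 Z=0
after  3: R0=0xdf R1=0x97 R2=0xcd R3=0xdd R4=0xbd R5=0x4d  N=0 Z=0
after  4: R0=0xdf R1=0x97 R2=0xcd R3=0xdd R4=0xcd R5=0x4d  N=1 Z=0
-- IRQ taken; context saved, return-PC = 5 --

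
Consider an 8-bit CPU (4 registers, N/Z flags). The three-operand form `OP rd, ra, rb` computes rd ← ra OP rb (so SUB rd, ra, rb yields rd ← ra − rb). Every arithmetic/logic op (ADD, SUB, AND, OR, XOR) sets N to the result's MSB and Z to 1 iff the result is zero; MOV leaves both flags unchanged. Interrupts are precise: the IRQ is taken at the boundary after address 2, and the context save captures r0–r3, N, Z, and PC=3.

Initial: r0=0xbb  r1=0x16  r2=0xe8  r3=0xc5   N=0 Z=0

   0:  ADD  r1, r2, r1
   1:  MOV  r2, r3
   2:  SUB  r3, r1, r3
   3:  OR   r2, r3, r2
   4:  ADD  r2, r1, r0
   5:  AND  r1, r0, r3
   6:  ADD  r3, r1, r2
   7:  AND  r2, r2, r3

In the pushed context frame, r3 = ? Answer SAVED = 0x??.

SAVED = 0x39

after  0: r0=0xbb r1=0xfe r2=0xe8 r3=0xc5  N=1 Z=0
after  1: r0=0xbb r1=0xfe r2=0xc5 r3=0xc5  N=1 Z=0
after  2: r0=0xbb r1=0xfe r2=0xc5 r3=0x39  N=0 Z=0
-- IRQ taken; context saved, return-PC = 3 --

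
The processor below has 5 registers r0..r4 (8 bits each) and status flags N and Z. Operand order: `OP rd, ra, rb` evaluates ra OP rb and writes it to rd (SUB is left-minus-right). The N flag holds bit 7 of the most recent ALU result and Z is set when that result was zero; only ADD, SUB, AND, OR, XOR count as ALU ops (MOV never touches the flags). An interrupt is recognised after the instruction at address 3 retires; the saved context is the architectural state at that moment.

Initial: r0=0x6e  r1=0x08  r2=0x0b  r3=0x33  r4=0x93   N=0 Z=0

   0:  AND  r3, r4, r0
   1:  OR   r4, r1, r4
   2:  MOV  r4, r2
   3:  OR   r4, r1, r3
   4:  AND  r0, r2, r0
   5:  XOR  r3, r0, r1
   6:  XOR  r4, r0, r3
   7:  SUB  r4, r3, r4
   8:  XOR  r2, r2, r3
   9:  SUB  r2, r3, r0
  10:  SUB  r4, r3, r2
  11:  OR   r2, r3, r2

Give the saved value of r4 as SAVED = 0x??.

after  0: r0=0x6e r1=0x08 r2=0x0b r3=0x02 r4=0x93  N=0 Z=0
after  1: r0=0x6e r1=0x08 r2=0x0b r3=0x02 r4=0x9b  N=1 Z=0
after  2: r0=0x6e r1=0x08 r2=0x0b r3=0x02 r4=0x0b  N=1 Z=0
after  3: r0=0x6e r1=0x08 r2=0x0b r3=0x02 r4=0x0a  N=0 Z=0
-- IRQ taken; context saved, return-PC = 4 --

SAVED = 0x0a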